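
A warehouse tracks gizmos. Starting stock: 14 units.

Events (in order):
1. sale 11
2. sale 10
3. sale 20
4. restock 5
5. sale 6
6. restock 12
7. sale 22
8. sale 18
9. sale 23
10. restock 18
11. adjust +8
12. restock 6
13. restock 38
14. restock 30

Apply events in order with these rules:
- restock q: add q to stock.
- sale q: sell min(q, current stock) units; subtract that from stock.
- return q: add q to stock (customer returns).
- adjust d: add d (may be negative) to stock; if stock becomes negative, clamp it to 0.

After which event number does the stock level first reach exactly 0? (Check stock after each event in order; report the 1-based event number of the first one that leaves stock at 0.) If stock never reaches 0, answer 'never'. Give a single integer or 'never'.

Processing events:
Start: stock = 14
  Event 1 (sale 11): sell min(11,14)=11. stock: 14 - 11 = 3. total_sold = 11
  Event 2 (sale 10): sell min(10,3)=3. stock: 3 - 3 = 0. total_sold = 14
  Event 3 (sale 20): sell min(20,0)=0. stock: 0 - 0 = 0. total_sold = 14
  Event 4 (restock 5): 0 + 5 = 5
  Event 5 (sale 6): sell min(6,5)=5. stock: 5 - 5 = 0. total_sold = 19
  Event 6 (restock 12): 0 + 12 = 12
  Event 7 (sale 22): sell min(22,12)=12. stock: 12 - 12 = 0. total_sold = 31
  Event 8 (sale 18): sell min(18,0)=0. stock: 0 - 0 = 0. total_sold = 31
  Event 9 (sale 23): sell min(23,0)=0. stock: 0 - 0 = 0. total_sold = 31
  Event 10 (restock 18): 0 + 18 = 18
  Event 11 (adjust +8): 18 + 8 = 26
  Event 12 (restock 6): 26 + 6 = 32
  Event 13 (restock 38): 32 + 38 = 70
  Event 14 (restock 30): 70 + 30 = 100
Final: stock = 100, total_sold = 31

First zero at event 2.

Answer: 2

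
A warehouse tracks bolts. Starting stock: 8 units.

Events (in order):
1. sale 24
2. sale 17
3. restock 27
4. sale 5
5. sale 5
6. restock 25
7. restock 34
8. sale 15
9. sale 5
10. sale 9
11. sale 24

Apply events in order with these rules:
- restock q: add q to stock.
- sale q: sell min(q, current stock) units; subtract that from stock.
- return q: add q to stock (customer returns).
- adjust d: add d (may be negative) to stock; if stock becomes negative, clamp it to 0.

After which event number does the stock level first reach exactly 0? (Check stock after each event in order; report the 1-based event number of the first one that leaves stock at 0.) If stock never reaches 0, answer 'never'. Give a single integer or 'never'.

Answer: 1

Derivation:
Processing events:
Start: stock = 8
  Event 1 (sale 24): sell min(24,8)=8. stock: 8 - 8 = 0. total_sold = 8
  Event 2 (sale 17): sell min(17,0)=0. stock: 0 - 0 = 0. total_sold = 8
  Event 3 (restock 27): 0 + 27 = 27
  Event 4 (sale 5): sell min(5,27)=5. stock: 27 - 5 = 22. total_sold = 13
  Event 5 (sale 5): sell min(5,22)=5. stock: 22 - 5 = 17. total_sold = 18
  Event 6 (restock 25): 17 + 25 = 42
  Event 7 (restock 34): 42 + 34 = 76
  Event 8 (sale 15): sell min(15,76)=15. stock: 76 - 15 = 61. total_sold = 33
  Event 9 (sale 5): sell min(5,61)=5. stock: 61 - 5 = 56. total_sold = 38
  Event 10 (sale 9): sell min(9,56)=9. stock: 56 - 9 = 47. total_sold = 47
  Event 11 (sale 24): sell min(24,47)=24. stock: 47 - 24 = 23. total_sold = 71
Final: stock = 23, total_sold = 71

First zero at event 1.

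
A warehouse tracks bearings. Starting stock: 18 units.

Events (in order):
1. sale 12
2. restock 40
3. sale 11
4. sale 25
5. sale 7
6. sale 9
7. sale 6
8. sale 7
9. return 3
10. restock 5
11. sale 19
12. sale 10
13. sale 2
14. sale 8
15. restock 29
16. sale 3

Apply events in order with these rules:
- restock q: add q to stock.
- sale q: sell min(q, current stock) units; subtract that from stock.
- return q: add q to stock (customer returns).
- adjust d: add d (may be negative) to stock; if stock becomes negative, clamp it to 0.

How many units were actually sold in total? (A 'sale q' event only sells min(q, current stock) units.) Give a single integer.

Answer: 69

Derivation:
Processing events:
Start: stock = 18
  Event 1 (sale 12): sell min(12,18)=12. stock: 18 - 12 = 6. total_sold = 12
  Event 2 (restock 40): 6 + 40 = 46
  Event 3 (sale 11): sell min(11,46)=11. stock: 46 - 11 = 35. total_sold = 23
  Event 4 (sale 25): sell min(25,35)=25. stock: 35 - 25 = 10. total_sold = 48
  Event 5 (sale 7): sell min(7,10)=7. stock: 10 - 7 = 3. total_sold = 55
  Event 6 (sale 9): sell min(9,3)=3. stock: 3 - 3 = 0. total_sold = 58
  Event 7 (sale 6): sell min(6,0)=0. stock: 0 - 0 = 0. total_sold = 58
  Event 8 (sale 7): sell min(7,0)=0. stock: 0 - 0 = 0. total_sold = 58
  Event 9 (return 3): 0 + 3 = 3
  Event 10 (restock 5): 3 + 5 = 8
  Event 11 (sale 19): sell min(19,8)=8. stock: 8 - 8 = 0. total_sold = 66
  Event 12 (sale 10): sell min(10,0)=0. stock: 0 - 0 = 0. total_sold = 66
  Event 13 (sale 2): sell min(2,0)=0. stock: 0 - 0 = 0. total_sold = 66
  Event 14 (sale 8): sell min(8,0)=0. stock: 0 - 0 = 0. total_sold = 66
  Event 15 (restock 29): 0 + 29 = 29
  Event 16 (sale 3): sell min(3,29)=3. stock: 29 - 3 = 26. total_sold = 69
Final: stock = 26, total_sold = 69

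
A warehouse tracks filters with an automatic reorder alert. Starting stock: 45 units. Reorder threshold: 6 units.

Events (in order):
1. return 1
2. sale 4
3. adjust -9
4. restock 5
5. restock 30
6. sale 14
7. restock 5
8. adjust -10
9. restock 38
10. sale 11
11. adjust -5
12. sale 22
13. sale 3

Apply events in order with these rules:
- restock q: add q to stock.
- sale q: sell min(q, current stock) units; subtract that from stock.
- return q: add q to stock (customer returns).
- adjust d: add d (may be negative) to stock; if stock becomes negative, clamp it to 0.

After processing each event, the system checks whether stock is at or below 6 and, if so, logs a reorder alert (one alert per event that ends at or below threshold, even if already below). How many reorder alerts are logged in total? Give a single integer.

Answer: 0

Derivation:
Processing events:
Start: stock = 45
  Event 1 (return 1): 45 + 1 = 46
  Event 2 (sale 4): sell min(4,46)=4. stock: 46 - 4 = 42. total_sold = 4
  Event 3 (adjust -9): 42 + -9 = 33
  Event 4 (restock 5): 33 + 5 = 38
  Event 5 (restock 30): 38 + 30 = 68
  Event 6 (sale 14): sell min(14,68)=14. stock: 68 - 14 = 54. total_sold = 18
  Event 7 (restock 5): 54 + 5 = 59
  Event 8 (adjust -10): 59 + -10 = 49
  Event 9 (restock 38): 49 + 38 = 87
  Event 10 (sale 11): sell min(11,87)=11. stock: 87 - 11 = 76. total_sold = 29
  Event 11 (adjust -5): 76 + -5 = 71
  Event 12 (sale 22): sell min(22,71)=22. stock: 71 - 22 = 49. total_sold = 51
  Event 13 (sale 3): sell min(3,49)=3. stock: 49 - 3 = 46. total_sold = 54
Final: stock = 46, total_sold = 54

Checking against threshold 6:
  After event 1: stock=46 > 6
  After event 2: stock=42 > 6
  After event 3: stock=33 > 6
  After event 4: stock=38 > 6
  After event 5: stock=68 > 6
  After event 6: stock=54 > 6
  After event 7: stock=59 > 6
  After event 8: stock=49 > 6
  After event 9: stock=87 > 6
  After event 10: stock=76 > 6
  After event 11: stock=71 > 6
  After event 12: stock=49 > 6
  After event 13: stock=46 > 6
Alert events: []. Count = 0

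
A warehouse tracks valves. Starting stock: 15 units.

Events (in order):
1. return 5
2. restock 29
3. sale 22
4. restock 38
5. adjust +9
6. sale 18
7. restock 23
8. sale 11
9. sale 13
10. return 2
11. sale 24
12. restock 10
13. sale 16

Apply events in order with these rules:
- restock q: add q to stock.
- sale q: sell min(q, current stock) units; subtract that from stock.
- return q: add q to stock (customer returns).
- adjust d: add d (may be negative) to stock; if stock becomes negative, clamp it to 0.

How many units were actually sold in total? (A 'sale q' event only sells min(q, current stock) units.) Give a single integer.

Answer: 104

Derivation:
Processing events:
Start: stock = 15
  Event 1 (return 5): 15 + 5 = 20
  Event 2 (restock 29): 20 + 29 = 49
  Event 3 (sale 22): sell min(22,49)=22. stock: 49 - 22 = 27. total_sold = 22
  Event 4 (restock 38): 27 + 38 = 65
  Event 5 (adjust +9): 65 + 9 = 74
  Event 6 (sale 18): sell min(18,74)=18. stock: 74 - 18 = 56. total_sold = 40
  Event 7 (restock 23): 56 + 23 = 79
  Event 8 (sale 11): sell min(11,79)=11. stock: 79 - 11 = 68. total_sold = 51
  Event 9 (sale 13): sell min(13,68)=13. stock: 68 - 13 = 55. total_sold = 64
  Event 10 (return 2): 55 + 2 = 57
  Event 11 (sale 24): sell min(24,57)=24. stock: 57 - 24 = 33. total_sold = 88
  Event 12 (restock 10): 33 + 10 = 43
  Event 13 (sale 16): sell min(16,43)=16. stock: 43 - 16 = 27. total_sold = 104
Final: stock = 27, total_sold = 104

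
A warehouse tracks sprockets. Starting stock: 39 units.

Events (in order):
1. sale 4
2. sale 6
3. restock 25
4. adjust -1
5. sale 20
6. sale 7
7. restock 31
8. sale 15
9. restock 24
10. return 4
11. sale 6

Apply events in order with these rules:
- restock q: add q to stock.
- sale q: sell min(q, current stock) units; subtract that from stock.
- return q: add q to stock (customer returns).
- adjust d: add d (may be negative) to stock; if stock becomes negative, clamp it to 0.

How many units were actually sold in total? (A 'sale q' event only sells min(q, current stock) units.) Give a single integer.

Answer: 58

Derivation:
Processing events:
Start: stock = 39
  Event 1 (sale 4): sell min(4,39)=4. stock: 39 - 4 = 35. total_sold = 4
  Event 2 (sale 6): sell min(6,35)=6. stock: 35 - 6 = 29. total_sold = 10
  Event 3 (restock 25): 29 + 25 = 54
  Event 4 (adjust -1): 54 + -1 = 53
  Event 5 (sale 20): sell min(20,53)=20. stock: 53 - 20 = 33. total_sold = 30
  Event 6 (sale 7): sell min(7,33)=7. stock: 33 - 7 = 26. total_sold = 37
  Event 7 (restock 31): 26 + 31 = 57
  Event 8 (sale 15): sell min(15,57)=15. stock: 57 - 15 = 42. total_sold = 52
  Event 9 (restock 24): 42 + 24 = 66
  Event 10 (return 4): 66 + 4 = 70
  Event 11 (sale 6): sell min(6,70)=6. stock: 70 - 6 = 64. total_sold = 58
Final: stock = 64, total_sold = 58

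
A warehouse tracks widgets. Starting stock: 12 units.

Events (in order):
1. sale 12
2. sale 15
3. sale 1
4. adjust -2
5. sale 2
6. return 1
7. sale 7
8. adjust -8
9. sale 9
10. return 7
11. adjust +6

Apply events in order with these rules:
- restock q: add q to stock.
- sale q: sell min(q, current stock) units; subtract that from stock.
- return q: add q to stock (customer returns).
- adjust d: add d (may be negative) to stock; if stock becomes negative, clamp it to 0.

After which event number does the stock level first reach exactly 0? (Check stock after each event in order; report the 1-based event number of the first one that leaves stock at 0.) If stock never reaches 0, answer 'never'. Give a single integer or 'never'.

Answer: 1

Derivation:
Processing events:
Start: stock = 12
  Event 1 (sale 12): sell min(12,12)=12. stock: 12 - 12 = 0. total_sold = 12
  Event 2 (sale 15): sell min(15,0)=0. stock: 0 - 0 = 0. total_sold = 12
  Event 3 (sale 1): sell min(1,0)=0. stock: 0 - 0 = 0. total_sold = 12
  Event 4 (adjust -2): 0 + -2 = 0 (clamped to 0)
  Event 5 (sale 2): sell min(2,0)=0. stock: 0 - 0 = 0. total_sold = 12
  Event 6 (return 1): 0 + 1 = 1
  Event 7 (sale 7): sell min(7,1)=1. stock: 1 - 1 = 0. total_sold = 13
  Event 8 (adjust -8): 0 + -8 = 0 (clamped to 0)
  Event 9 (sale 9): sell min(9,0)=0. stock: 0 - 0 = 0. total_sold = 13
  Event 10 (return 7): 0 + 7 = 7
  Event 11 (adjust +6): 7 + 6 = 13
Final: stock = 13, total_sold = 13

First zero at event 1.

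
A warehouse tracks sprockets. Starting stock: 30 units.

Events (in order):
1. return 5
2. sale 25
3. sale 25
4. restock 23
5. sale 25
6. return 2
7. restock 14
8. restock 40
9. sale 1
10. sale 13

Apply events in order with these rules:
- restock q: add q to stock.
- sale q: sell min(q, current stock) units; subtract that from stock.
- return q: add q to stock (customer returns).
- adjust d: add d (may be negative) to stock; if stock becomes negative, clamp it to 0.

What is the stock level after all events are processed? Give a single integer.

Processing events:
Start: stock = 30
  Event 1 (return 5): 30 + 5 = 35
  Event 2 (sale 25): sell min(25,35)=25. stock: 35 - 25 = 10. total_sold = 25
  Event 3 (sale 25): sell min(25,10)=10. stock: 10 - 10 = 0. total_sold = 35
  Event 4 (restock 23): 0 + 23 = 23
  Event 5 (sale 25): sell min(25,23)=23. stock: 23 - 23 = 0. total_sold = 58
  Event 6 (return 2): 0 + 2 = 2
  Event 7 (restock 14): 2 + 14 = 16
  Event 8 (restock 40): 16 + 40 = 56
  Event 9 (sale 1): sell min(1,56)=1. stock: 56 - 1 = 55. total_sold = 59
  Event 10 (sale 13): sell min(13,55)=13. stock: 55 - 13 = 42. total_sold = 72
Final: stock = 42, total_sold = 72

Answer: 42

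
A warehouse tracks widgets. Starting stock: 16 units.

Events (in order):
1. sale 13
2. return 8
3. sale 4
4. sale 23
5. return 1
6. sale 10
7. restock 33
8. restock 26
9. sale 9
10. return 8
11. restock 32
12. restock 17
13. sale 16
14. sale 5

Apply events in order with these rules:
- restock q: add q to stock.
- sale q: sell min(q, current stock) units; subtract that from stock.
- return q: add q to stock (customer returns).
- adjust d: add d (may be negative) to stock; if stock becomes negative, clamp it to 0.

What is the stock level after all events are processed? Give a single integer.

Answer: 86

Derivation:
Processing events:
Start: stock = 16
  Event 1 (sale 13): sell min(13,16)=13. stock: 16 - 13 = 3. total_sold = 13
  Event 2 (return 8): 3 + 8 = 11
  Event 3 (sale 4): sell min(4,11)=4. stock: 11 - 4 = 7. total_sold = 17
  Event 4 (sale 23): sell min(23,7)=7. stock: 7 - 7 = 0. total_sold = 24
  Event 5 (return 1): 0 + 1 = 1
  Event 6 (sale 10): sell min(10,1)=1. stock: 1 - 1 = 0. total_sold = 25
  Event 7 (restock 33): 0 + 33 = 33
  Event 8 (restock 26): 33 + 26 = 59
  Event 9 (sale 9): sell min(9,59)=9. stock: 59 - 9 = 50. total_sold = 34
  Event 10 (return 8): 50 + 8 = 58
  Event 11 (restock 32): 58 + 32 = 90
  Event 12 (restock 17): 90 + 17 = 107
  Event 13 (sale 16): sell min(16,107)=16. stock: 107 - 16 = 91. total_sold = 50
  Event 14 (sale 5): sell min(5,91)=5. stock: 91 - 5 = 86. total_sold = 55
Final: stock = 86, total_sold = 55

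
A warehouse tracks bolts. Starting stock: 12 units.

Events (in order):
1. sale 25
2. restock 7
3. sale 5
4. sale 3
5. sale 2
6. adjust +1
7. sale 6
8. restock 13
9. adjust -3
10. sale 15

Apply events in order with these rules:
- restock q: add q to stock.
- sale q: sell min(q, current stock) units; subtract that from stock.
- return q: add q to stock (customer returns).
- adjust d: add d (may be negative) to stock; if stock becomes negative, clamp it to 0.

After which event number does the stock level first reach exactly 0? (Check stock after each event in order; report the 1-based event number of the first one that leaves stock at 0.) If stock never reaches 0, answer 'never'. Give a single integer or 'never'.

Answer: 1

Derivation:
Processing events:
Start: stock = 12
  Event 1 (sale 25): sell min(25,12)=12. stock: 12 - 12 = 0. total_sold = 12
  Event 2 (restock 7): 0 + 7 = 7
  Event 3 (sale 5): sell min(5,7)=5. stock: 7 - 5 = 2. total_sold = 17
  Event 4 (sale 3): sell min(3,2)=2. stock: 2 - 2 = 0. total_sold = 19
  Event 5 (sale 2): sell min(2,0)=0. stock: 0 - 0 = 0. total_sold = 19
  Event 6 (adjust +1): 0 + 1 = 1
  Event 7 (sale 6): sell min(6,1)=1. stock: 1 - 1 = 0. total_sold = 20
  Event 8 (restock 13): 0 + 13 = 13
  Event 9 (adjust -3): 13 + -3 = 10
  Event 10 (sale 15): sell min(15,10)=10. stock: 10 - 10 = 0. total_sold = 30
Final: stock = 0, total_sold = 30

First zero at event 1.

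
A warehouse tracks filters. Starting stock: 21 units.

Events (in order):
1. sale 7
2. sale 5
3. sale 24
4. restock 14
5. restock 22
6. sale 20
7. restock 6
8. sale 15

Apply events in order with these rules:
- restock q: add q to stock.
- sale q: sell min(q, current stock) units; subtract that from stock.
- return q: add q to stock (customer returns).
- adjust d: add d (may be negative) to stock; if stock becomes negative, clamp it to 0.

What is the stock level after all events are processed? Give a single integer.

Answer: 7

Derivation:
Processing events:
Start: stock = 21
  Event 1 (sale 7): sell min(7,21)=7. stock: 21 - 7 = 14. total_sold = 7
  Event 2 (sale 5): sell min(5,14)=5. stock: 14 - 5 = 9. total_sold = 12
  Event 3 (sale 24): sell min(24,9)=9. stock: 9 - 9 = 0. total_sold = 21
  Event 4 (restock 14): 0 + 14 = 14
  Event 5 (restock 22): 14 + 22 = 36
  Event 6 (sale 20): sell min(20,36)=20. stock: 36 - 20 = 16. total_sold = 41
  Event 7 (restock 6): 16 + 6 = 22
  Event 8 (sale 15): sell min(15,22)=15. stock: 22 - 15 = 7. total_sold = 56
Final: stock = 7, total_sold = 56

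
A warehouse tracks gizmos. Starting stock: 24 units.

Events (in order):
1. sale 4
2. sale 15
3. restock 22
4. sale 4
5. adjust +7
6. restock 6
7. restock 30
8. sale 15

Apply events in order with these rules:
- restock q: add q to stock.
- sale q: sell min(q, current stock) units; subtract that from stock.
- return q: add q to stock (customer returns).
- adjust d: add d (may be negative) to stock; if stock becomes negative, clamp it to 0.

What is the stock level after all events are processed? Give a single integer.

Processing events:
Start: stock = 24
  Event 1 (sale 4): sell min(4,24)=4. stock: 24 - 4 = 20. total_sold = 4
  Event 2 (sale 15): sell min(15,20)=15. stock: 20 - 15 = 5. total_sold = 19
  Event 3 (restock 22): 5 + 22 = 27
  Event 4 (sale 4): sell min(4,27)=4. stock: 27 - 4 = 23. total_sold = 23
  Event 5 (adjust +7): 23 + 7 = 30
  Event 6 (restock 6): 30 + 6 = 36
  Event 7 (restock 30): 36 + 30 = 66
  Event 8 (sale 15): sell min(15,66)=15. stock: 66 - 15 = 51. total_sold = 38
Final: stock = 51, total_sold = 38

Answer: 51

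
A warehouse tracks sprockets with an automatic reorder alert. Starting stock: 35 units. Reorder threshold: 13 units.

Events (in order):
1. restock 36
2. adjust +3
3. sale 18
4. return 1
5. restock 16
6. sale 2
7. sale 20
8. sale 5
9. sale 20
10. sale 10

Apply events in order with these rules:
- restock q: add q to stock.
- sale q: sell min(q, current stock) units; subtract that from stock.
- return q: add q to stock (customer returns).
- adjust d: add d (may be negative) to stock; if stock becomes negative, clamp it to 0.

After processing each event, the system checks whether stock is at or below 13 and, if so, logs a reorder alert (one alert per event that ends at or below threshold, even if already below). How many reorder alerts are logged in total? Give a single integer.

Answer: 0

Derivation:
Processing events:
Start: stock = 35
  Event 1 (restock 36): 35 + 36 = 71
  Event 2 (adjust +3): 71 + 3 = 74
  Event 3 (sale 18): sell min(18,74)=18. stock: 74 - 18 = 56. total_sold = 18
  Event 4 (return 1): 56 + 1 = 57
  Event 5 (restock 16): 57 + 16 = 73
  Event 6 (sale 2): sell min(2,73)=2. stock: 73 - 2 = 71. total_sold = 20
  Event 7 (sale 20): sell min(20,71)=20. stock: 71 - 20 = 51. total_sold = 40
  Event 8 (sale 5): sell min(5,51)=5. stock: 51 - 5 = 46. total_sold = 45
  Event 9 (sale 20): sell min(20,46)=20. stock: 46 - 20 = 26. total_sold = 65
  Event 10 (sale 10): sell min(10,26)=10. stock: 26 - 10 = 16. total_sold = 75
Final: stock = 16, total_sold = 75

Checking against threshold 13:
  After event 1: stock=71 > 13
  After event 2: stock=74 > 13
  After event 3: stock=56 > 13
  After event 4: stock=57 > 13
  After event 5: stock=73 > 13
  After event 6: stock=71 > 13
  After event 7: stock=51 > 13
  After event 8: stock=46 > 13
  After event 9: stock=26 > 13
  After event 10: stock=16 > 13
Alert events: []. Count = 0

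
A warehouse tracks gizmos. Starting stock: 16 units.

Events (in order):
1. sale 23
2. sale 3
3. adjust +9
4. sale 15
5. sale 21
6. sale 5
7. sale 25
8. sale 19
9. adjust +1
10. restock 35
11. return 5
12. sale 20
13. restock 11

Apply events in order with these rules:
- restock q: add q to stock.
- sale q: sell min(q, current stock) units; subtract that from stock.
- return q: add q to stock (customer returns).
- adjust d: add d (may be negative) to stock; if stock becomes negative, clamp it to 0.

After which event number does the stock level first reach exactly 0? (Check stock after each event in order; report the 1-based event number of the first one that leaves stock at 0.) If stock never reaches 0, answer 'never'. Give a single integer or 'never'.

Processing events:
Start: stock = 16
  Event 1 (sale 23): sell min(23,16)=16. stock: 16 - 16 = 0. total_sold = 16
  Event 2 (sale 3): sell min(3,0)=0. stock: 0 - 0 = 0. total_sold = 16
  Event 3 (adjust +9): 0 + 9 = 9
  Event 4 (sale 15): sell min(15,9)=9. stock: 9 - 9 = 0. total_sold = 25
  Event 5 (sale 21): sell min(21,0)=0. stock: 0 - 0 = 0. total_sold = 25
  Event 6 (sale 5): sell min(5,0)=0. stock: 0 - 0 = 0. total_sold = 25
  Event 7 (sale 25): sell min(25,0)=0. stock: 0 - 0 = 0. total_sold = 25
  Event 8 (sale 19): sell min(19,0)=0. stock: 0 - 0 = 0. total_sold = 25
  Event 9 (adjust +1): 0 + 1 = 1
  Event 10 (restock 35): 1 + 35 = 36
  Event 11 (return 5): 36 + 5 = 41
  Event 12 (sale 20): sell min(20,41)=20. stock: 41 - 20 = 21. total_sold = 45
  Event 13 (restock 11): 21 + 11 = 32
Final: stock = 32, total_sold = 45

First zero at event 1.

Answer: 1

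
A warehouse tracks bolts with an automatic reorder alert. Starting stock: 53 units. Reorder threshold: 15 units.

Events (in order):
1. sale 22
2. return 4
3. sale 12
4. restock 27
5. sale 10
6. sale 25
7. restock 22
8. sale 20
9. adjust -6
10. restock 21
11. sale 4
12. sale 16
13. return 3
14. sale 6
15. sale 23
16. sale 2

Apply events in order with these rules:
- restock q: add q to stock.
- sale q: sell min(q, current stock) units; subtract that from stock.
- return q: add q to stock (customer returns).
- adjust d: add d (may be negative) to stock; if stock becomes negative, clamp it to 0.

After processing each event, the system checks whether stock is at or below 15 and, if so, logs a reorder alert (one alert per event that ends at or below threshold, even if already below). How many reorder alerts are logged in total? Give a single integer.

Processing events:
Start: stock = 53
  Event 1 (sale 22): sell min(22,53)=22. stock: 53 - 22 = 31. total_sold = 22
  Event 2 (return 4): 31 + 4 = 35
  Event 3 (sale 12): sell min(12,35)=12. stock: 35 - 12 = 23. total_sold = 34
  Event 4 (restock 27): 23 + 27 = 50
  Event 5 (sale 10): sell min(10,50)=10. stock: 50 - 10 = 40. total_sold = 44
  Event 6 (sale 25): sell min(25,40)=25. stock: 40 - 25 = 15. total_sold = 69
  Event 7 (restock 22): 15 + 22 = 37
  Event 8 (sale 20): sell min(20,37)=20. stock: 37 - 20 = 17. total_sold = 89
  Event 9 (adjust -6): 17 + -6 = 11
  Event 10 (restock 21): 11 + 21 = 32
  Event 11 (sale 4): sell min(4,32)=4. stock: 32 - 4 = 28. total_sold = 93
  Event 12 (sale 16): sell min(16,28)=16. stock: 28 - 16 = 12. total_sold = 109
  Event 13 (return 3): 12 + 3 = 15
  Event 14 (sale 6): sell min(6,15)=6. stock: 15 - 6 = 9. total_sold = 115
  Event 15 (sale 23): sell min(23,9)=9. stock: 9 - 9 = 0. total_sold = 124
  Event 16 (sale 2): sell min(2,0)=0. stock: 0 - 0 = 0. total_sold = 124
Final: stock = 0, total_sold = 124

Checking against threshold 15:
  After event 1: stock=31 > 15
  After event 2: stock=35 > 15
  After event 3: stock=23 > 15
  After event 4: stock=50 > 15
  After event 5: stock=40 > 15
  After event 6: stock=15 <= 15 -> ALERT
  After event 7: stock=37 > 15
  After event 8: stock=17 > 15
  After event 9: stock=11 <= 15 -> ALERT
  After event 10: stock=32 > 15
  After event 11: stock=28 > 15
  After event 12: stock=12 <= 15 -> ALERT
  After event 13: stock=15 <= 15 -> ALERT
  After event 14: stock=9 <= 15 -> ALERT
  After event 15: stock=0 <= 15 -> ALERT
  After event 16: stock=0 <= 15 -> ALERT
Alert events: [6, 9, 12, 13, 14, 15, 16]. Count = 7

Answer: 7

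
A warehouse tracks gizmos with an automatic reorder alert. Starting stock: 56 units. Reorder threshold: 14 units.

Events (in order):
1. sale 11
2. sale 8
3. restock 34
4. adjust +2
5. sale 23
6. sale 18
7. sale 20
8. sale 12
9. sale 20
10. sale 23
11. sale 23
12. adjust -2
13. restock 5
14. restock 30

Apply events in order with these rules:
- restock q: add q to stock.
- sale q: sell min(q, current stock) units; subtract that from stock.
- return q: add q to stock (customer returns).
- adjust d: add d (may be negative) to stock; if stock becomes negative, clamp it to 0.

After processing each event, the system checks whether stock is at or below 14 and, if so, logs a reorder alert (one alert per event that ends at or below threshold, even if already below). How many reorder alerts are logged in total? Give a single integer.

Processing events:
Start: stock = 56
  Event 1 (sale 11): sell min(11,56)=11. stock: 56 - 11 = 45. total_sold = 11
  Event 2 (sale 8): sell min(8,45)=8. stock: 45 - 8 = 37. total_sold = 19
  Event 3 (restock 34): 37 + 34 = 71
  Event 4 (adjust +2): 71 + 2 = 73
  Event 5 (sale 23): sell min(23,73)=23. stock: 73 - 23 = 50. total_sold = 42
  Event 6 (sale 18): sell min(18,50)=18. stock: 50 - 18 = 32. total_sold = 60
  Event 7 (sale 20): sell min(20,32)=20. stock: 32 - 20 = 12. total_sold = 80
  Event 8 (sale 12): sell min(12,12)=12. stock: 12 - 12 = 0. total_sold = 92
  Event 9 (sale 20): sell min(20,0)=0. stock: 0 - 0 = 0. total_sold = 92
  Event 10 (sale 23): sell min(23,0)=0. stock: 0 - 0 = 0. total_sold = 92
  Event 11 (sale 23): sell min(23,0)=0. stock: 0 - 0 = 0. total_sold = 92
  Event 12 (adjust -2): 0 + -2 = 0 (clamped to 0)
  Event 13 (restock 5): 0 + 5 = 5
  Event 14 (restock 30): 5 + 30 = 35
Final: stock = 35, total_sold = 92

Checking against threshold 14:
  After event 1: stock=45 > 14
  After event 2: stock=37 > 14
  After event 3: stock=71 > 14
  After event 4: stock=73 > 14
  After event 5: stock=50 > 14
  After event 6: stock=32 > 14
  After event 7: stock=12 <= 14 -> ALERT
  After event 8: stock=0 <= 14 -> ALERT
  After event 9: stock=0 <= 14 -> ALERT
  After event 10: stock=0 <= 14 -> ALERT
  After event 11: stock=0 <= 14 -> ALERT
  After event 12: stock=0 <= 14 -> ALERT
  After event 13: stock=5 <= 14 -> ALERT
  After event 14: stock=35 > 14
Alert events: [7, 8, 9, 10, 11, 12, 13]. Count = 7

Answer: 7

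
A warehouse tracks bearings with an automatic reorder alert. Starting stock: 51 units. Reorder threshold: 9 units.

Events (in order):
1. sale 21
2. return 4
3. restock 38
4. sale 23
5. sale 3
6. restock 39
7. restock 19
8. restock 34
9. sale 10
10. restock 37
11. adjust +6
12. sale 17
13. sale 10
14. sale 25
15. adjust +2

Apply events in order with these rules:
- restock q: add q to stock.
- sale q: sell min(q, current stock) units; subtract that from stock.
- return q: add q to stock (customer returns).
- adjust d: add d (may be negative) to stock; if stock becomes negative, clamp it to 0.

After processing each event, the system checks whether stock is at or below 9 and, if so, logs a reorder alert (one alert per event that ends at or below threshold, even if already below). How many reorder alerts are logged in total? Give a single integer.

Processing events:
Start: stock = 51
  Event 1 (sale 21): sell min(21,51)=21. stock: 51 - 21 = 30. total_sold = 21
  Event 2 (return 4): 30 + 4 = 34
  Event 3 (restock 38): 34 + 38 = 72
  Event 4 (sale 23): sell min(23,72)=23. stock: 72 - 23 = 49. total_sold = 44
  Event 5 (sale 3): sell min(3,49)=3. stock: 49 - 3 = 46. total_sold = 47
  Event 6 (restock 39): 46 + 39 = 85
  Event 7 (restock 19): 85 + 19 = 104
  Event 8 (restock 34): 104 + 34 = 138
  Event 9 (sale 10): sell min(10,138)=10. stock: 138 - 10 = 128. total_sold = 57
  Event 10 (restock 37): 128 + 37 = 165
  Event 11 (adjust +6): 165 + 6 = 171
  Event 12 (sale 17): sell min(17,171)=17. stock: 171 - 17 = 154. total_sold = 74
  Event 13 (sale 10): sell min(10,154)=10. stock: 154 - 10 = 144. total_sold = 84
  Event 14 (sale 25): sell min(25,144)=25. stock: 144 - 25 = 119. total_sold = 109
  Event 15 (adjust +2): 119 + 2 = 121
Final: stock = 121, total_sold = 109

Checking against threshold 9:
  After event 1: stock=30 > 9
  After event 2: stock=34 > 9
  After event 3: stock=72 > 9
  After event 4: stock=49 > 9
  After event 5: stock=46 > 9
  After event 6: stock=85 > 9
  After event 7: stock=104 > 9
  After event 8: stock=138 > 9
  After event 9: stock=128 > 9
  After event 10: stock=165 > 9
  After event 11: stock=171 > 9
  After event 12: stock=154 > 9
  After event 13: stock=144 > 9
  After event 14: stock=119 > 9
  After event 15: stock=121 > 9
Alert events: []. Count = 0

Answer: 0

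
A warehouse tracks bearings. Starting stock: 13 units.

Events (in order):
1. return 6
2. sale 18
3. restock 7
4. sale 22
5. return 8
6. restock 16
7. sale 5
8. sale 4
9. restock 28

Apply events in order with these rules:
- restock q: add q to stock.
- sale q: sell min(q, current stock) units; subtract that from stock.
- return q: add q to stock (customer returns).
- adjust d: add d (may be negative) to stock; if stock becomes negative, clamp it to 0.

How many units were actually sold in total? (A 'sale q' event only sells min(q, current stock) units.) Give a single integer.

Answer: 35

Derivation:
Processing events:
Start: stock = 13
  Event 1 (return 6): 13 + 6 = 19
  Event 2 (sale 18): sell min(18,19)=18. stock: 19 - 18 = 1. total_sold = 18
  Event 3 (restock 7): 1 + 7 = 8
  Event 4 (sale 22): sell min(22,8)=8. stock: 8 - 8 = 0. total_sold = 26
  Event 5 (return 8): 0 + 8 = 8
  Event 6 (restock 16): 8 + 16 = 24
  Event 7 (sale 5): sell min(5,24)=5. stock: 24 - 5 = 19. total_sold = 31
  Event 8 (sale 4): sell min(4,19)=4. stock: 19 - 4 = 15. total_sold = 35
  Event 9 (restock 28): 15 + 28 = 43
Final: stock = 43, total_sold = 35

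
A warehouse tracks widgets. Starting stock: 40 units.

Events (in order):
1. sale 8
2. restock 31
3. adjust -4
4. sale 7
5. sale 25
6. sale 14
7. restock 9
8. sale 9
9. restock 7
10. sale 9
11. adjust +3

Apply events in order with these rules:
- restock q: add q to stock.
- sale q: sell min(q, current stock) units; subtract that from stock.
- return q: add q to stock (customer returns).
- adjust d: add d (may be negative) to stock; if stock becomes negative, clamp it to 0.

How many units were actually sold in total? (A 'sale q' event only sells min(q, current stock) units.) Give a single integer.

Processing events:
Start: stock = 40
  Event 1 (sale 8): sell min(8,40)=8. stock: 40 - 8 = 32. total_sold = 8
  Event 2 (restock 31): 32 + 31 = 63
  Event 3 (adjust -4): 63 + -4 = 59
  Event 4 (sale 7): sell min(7,59)=7. stock: 59 - 7 = 52. total_sold = 15
  Event 5 (sale 25): sell min(25,52)=25. stock: 52 - 25 = 27. total_sold = 40
  Event 6 (sale 14): sell min(14,27)=14. stock: 27 - 14 = 13. total_sold = 54
  Event 7 (restock 9): 13 + 9 = 22
  Event 8 (sale 9): sell min(9,22)=9. stock: 22 - 9 = 13. total_sold = 63
  Event 9 (restock 7): 13 + 7 = 20
  Event 10 (sale 9): sell min(9,20)=9. stock: 20 - 9 = 11. total_sold = 72
  Event 11 (adjust +3): 11 + 3 = 14
Final: stock = 14, total_sold = 72

Answer: 72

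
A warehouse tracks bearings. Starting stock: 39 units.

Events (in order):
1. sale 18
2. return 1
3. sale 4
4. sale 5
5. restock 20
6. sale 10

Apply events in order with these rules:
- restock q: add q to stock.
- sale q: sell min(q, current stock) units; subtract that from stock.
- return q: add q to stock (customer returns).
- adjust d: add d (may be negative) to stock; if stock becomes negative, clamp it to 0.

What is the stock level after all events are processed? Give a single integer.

Processing events:
Start: stock = 39
  Event 1 (sale 18): sell min(18,39)=18. stock: 39 - 18 = 21. total_sold = 18
  Event 2 (return 1): 21 + 1 = 22
  Event 3 (sale 4): sell min(4,22)=4. stock: 22 - 4 = 18. total_sold = 22
  Event 4 (sale 5): sell min(5,18)=5. stock: 18 - 5 = 13. total_sold = 27
  Event 5 (restock 20): 13 + 20 = 33
  Event 6 (sale 10): sell min(10,33)=10. stock: 33 - 10 = 23. total_sold = 37
Final: stock = 23, total_sold = 37

Answer: 23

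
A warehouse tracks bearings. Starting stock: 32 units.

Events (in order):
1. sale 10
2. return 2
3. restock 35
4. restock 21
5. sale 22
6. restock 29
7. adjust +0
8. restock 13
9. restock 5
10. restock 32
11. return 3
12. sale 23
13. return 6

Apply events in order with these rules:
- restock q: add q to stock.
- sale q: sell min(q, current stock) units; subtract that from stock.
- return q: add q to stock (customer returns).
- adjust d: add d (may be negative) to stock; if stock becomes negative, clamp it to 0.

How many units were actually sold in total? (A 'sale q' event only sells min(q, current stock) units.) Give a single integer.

Processing events:
Start: stock = 32
  Event 1 (sale 10): sell min(10,32)=10. stock: 32 - 10 = 22. total_sold = 10
  Event 2 (return 2): 22 + 2 = 24
  Event 3 (restock 35): 24 + 35 = 59
  Event 4 (restock 21): 59 + 21 = 80
  Event 5 (sale 22): sell min(22,80)=22. stock: 80 - 22 = 58. total_sold = 32
  Event 6 (restock 29): 58 + 29 = 87
  Event 7 (adjust +0): 87 + 0 = 87
  Event 8 (restock 13): 87 + 13 = 100
  Event 9 (restock 5): 100 + 5 = 105
  Event 10 (restock 32): 105 + 32 = 137
  Event 11 (return 3): 137 + 3 = 140
  Event 12 (sale 23): sell min(23,140)=23. stock: 140 - 23 = 117. total_sold = 55
  Event 13 (return 6): 117 + 6 = 123
Final: stock = 123, total_sold = 55

Answer: 55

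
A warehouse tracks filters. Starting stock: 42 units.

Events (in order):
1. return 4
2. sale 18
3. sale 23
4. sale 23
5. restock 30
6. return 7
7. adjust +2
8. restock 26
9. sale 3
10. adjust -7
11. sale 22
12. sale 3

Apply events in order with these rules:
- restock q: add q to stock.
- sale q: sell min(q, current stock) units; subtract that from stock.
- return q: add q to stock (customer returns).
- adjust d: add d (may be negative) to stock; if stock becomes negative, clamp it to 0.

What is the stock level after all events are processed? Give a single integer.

Answer: 30

Derivation:
Processing events:
Start: stock = 42
  Event 1 (return 4): 42 + 4 = 46
  Event 2 (sale 18): sell min(18,46)=18. stock: 46 - 18 = 28. total_sold = 18
  Event 3 (sale 23): sell min(23,28)=23. stock: 28 - 23 = 5. total_sold = 41
  Event 4 (sale 23): sell min(23,5)=5. stock: 5 - 5 = 0. total_sold = 46
  Event 5 (restock 30): 0 + 30 = 30
  Event 6 (return 7): 30 + 7 = 37
  Event 7 (adjust +2): 37 + 2 = 39
  Event 8 (restock 26): 39 + 26 = 65
  Event 9 (sale 3): sell min(3,65)=3. stock: 65 - 3 = 62. total_sold = 49
  Event 10 (adjust -7): 62 + -7 = 55
  Event 11 (sale 22): sell min(22,55)=22. stock: 55 - 22 = 33. total_sold = 71
  Event 12 (sale 3): sell min(3,33)=3. stock: 33 - 3 = 30. total_sold = 74
Final: stock = 30, total_sold = 74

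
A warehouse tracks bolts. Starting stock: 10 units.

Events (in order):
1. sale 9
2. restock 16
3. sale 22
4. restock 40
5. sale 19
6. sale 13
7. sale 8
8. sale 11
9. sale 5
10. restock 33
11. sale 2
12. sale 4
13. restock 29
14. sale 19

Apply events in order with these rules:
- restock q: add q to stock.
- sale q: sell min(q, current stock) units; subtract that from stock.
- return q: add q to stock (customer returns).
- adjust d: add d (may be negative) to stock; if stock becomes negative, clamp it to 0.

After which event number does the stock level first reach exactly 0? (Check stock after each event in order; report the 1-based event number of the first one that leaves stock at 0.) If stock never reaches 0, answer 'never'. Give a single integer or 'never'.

Answer: 3

Derivation:
Processing events:
Start: stock = 10
  Event 1 (sale 9): sell min(9,10)=9. stock: 10 - 9 = 1. total_sold = 9
  Event 2 (restock 16): 1 + 16 = 17
  Event 3 (sale 22): sell min(22,17)=17. stock: 17 - 17 = 0. total_sold = 26
  Event 4 (restock 40): 0 + 40 = 40
  Event 5 (sale 19): sell min(19,40)=19. stock: 40 - 19 = 21. total_sold = 45
  Event 6 (sale 13): sell min(13,21)=13. stock: 21 - 13 = 8. total_sold = 58
  Event 7 (sale 8): sell min(8,8)=8. stock: 8 - 8 = 0. total_sold = 66
  Event 8 (sale 11): sell min(11,0)=0. stock: 0 - 0 = 0. total_sold = 66
  Event 9 (sale 5): sell min(5,0)=0. stock: 0 - 0 = 0. total_sold = 66
  Event 10 (restock 33): 0 + 33 = 33
  Event 11 (sale 2): sell min(2,33)=2. stock: 33 - 2 = 31. total_sold = 68
  Event 12 (sale 4): sell min(4,31)=4. stock: 31 - 4 = 27. total_sold = 72
  Event 13 (restock 29): 27 + 29 = 56
  Event 14 (sale 19): sell min(19,56)=19. stock: 56 - 19 = 37. total_sold = 91
Final: stock = 37, total_sold = 91

First zero at event 3.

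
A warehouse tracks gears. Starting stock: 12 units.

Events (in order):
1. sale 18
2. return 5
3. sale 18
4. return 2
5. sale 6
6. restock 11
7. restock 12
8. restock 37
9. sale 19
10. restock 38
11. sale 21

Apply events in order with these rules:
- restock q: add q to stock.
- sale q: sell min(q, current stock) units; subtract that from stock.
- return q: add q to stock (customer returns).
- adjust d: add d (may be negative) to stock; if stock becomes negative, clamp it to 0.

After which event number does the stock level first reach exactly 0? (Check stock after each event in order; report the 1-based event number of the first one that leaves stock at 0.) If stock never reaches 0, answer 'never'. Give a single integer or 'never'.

Processing events:
Start: stock = 12
  Event 1 (sale 18): sell min(18,12)=12. stock: 12 - 12 = 0. total_sold = 12
  Event 2 (return 5): 0 + 5 = 5
  Event 3 (sale 18): sell min(18,5)=5. stock: 5 - 5 = 0. total_sold = 17
  Event 4 (return 2): 0 + 2 = 2
  Event 5 (sale 6): sell min(6,2)=2. stock: 2 - 2 = 0. total_sold = 19
  Event 6 (restock 11): 0 + 11 = 11
  Event 7 (restock 12): 11 + 12 = 23
  Event 8 (restock 37): 23 + 37 = 60
  Event 9 (sale 19): sell min(19,60)=19. stock: 60 - 19 = 41. total_sold = 38
  Event 10 (restock 38): 41 + 38 = 79
  Event 11 (sale 21): sell min(21,79)=21. stock: 79 - 21 = 58. total_sold = 59
Final: stock = 58, total_sold = 59

First zero at event 1.

Answer: 1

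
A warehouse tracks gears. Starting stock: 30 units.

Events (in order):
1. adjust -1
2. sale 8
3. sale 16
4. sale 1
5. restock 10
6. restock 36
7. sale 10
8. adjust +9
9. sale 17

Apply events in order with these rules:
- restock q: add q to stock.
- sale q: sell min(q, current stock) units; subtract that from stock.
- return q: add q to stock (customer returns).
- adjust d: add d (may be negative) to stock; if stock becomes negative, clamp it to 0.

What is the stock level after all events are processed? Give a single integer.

Answer: 32

Derivation:
Processing events:
Start: stock = 30
  Event 1 (adjust -1): 30 + -1 = 29
  Event 2 (sale 8): sell min(8,29)=8. stock: 29 - 8 = 21. total_sold = 8
  Event 3 (sale 16): sell min(16,21)=16. stock: 21 - 16 = 5. total_sold = 24
  Event 4 (sale 1): sell min(1,5)=1. stock: 5 - 1 = 4. total_sold = 25
  Event 5 (restock 10): 4 + 10 = 14
  Event 6 (restock 36): 14 + 36 = 50
  Event 7 (sale 10): sell min(10,50)=10. stock: 50 - 10 = 40. total_sold = 35
  Event 8 (adjust +9): 40 + 9 = 49
  Event 9 (sale 17): sell min(17,49)=17. stock: 49 - 17 = 32. total_sold = 52
Final: stock = 32, total_sold = 52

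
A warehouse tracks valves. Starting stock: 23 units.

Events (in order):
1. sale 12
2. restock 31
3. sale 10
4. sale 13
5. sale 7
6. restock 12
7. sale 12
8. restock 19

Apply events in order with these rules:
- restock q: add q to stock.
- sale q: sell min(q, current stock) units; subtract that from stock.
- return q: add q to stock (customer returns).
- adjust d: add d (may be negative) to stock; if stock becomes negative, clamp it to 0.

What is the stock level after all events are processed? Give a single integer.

Answer: 31

Derivation:
Processing events:
Start: stock = 23
  Event 1 (sale 12): sell min(12,23)=12. stock: 23 - 12 = 11. total_sold = 12
  Event 2 (restock 31): 11 + 31 = 42
  Event 3 (sale 10): sell min(10,42)=10. stock: 42 - 10 = 32. total_sold = 22
  Event 4 (sale 13): sell min(13,32)=13. stock: 32 - 13 = 19. total_sold = 35
  Event 5 (sale 7): sell min(7,19)=7. stock: 19 - 7 = 12. total_sold = 42
  Event 6 (restock 12): 12 + 12 = 24
  Event 7 (sale 12): sell min(12,24)=12. stock: 24 - 12 = 12. total_sold = 54
  Event 8 (restock 19): 12 + 19 = 31
Final: stock = 31, total_sold = 54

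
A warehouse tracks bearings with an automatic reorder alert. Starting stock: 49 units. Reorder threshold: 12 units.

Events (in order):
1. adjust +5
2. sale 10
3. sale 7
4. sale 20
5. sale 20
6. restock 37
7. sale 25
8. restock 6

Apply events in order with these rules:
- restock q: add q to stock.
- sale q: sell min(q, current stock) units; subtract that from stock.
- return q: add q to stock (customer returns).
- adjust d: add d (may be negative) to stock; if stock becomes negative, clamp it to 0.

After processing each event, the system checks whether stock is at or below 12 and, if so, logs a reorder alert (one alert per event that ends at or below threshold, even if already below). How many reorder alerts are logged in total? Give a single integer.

Processing events:
Start: stock = 49
  Event 1 (adjust +5): 49 + 5 = 54
  Event 2 (sale 10): sell min(10,54)=10. stock: 54 - 10 = 44. total_sold = 10
  Event 3 (sale 7): sell min(7,44)=7. stock: 44 - 7 = 37. total_sold = 17
  Event 4 (sale 20): sell min(20,37)=20. stock: 37 - 20 = 17. total_sold = 37
  Event 5 (sale 20): sell min(20,17)=17. stock: 17 - 17 = 0. total_sold = 54
  Event 6 (restock 37): 0 + 37 = 37
  Event 7 (sale 25): sell min(25,37)=25. stock: 37 - 25 = 12. total_sold = 79
  Event 8 (restock 6): 12 + 6 = 18
Final: stock = 18, total_sold = 79

Checking against threshold 12:
  After event 1: stock=54 > 12
  After event 2: stock=44 > 12
  After event 3: stock=37 > 12
  After event 4: stock=17 > 12
  After event 5: stock=0 <= 12 -> ALERT
  After event 6: stock=37 > 12
  After event 7: stock=12 <= 12 -> ALERT
  After event 8: stock=18 > 12
Alert events: [5, 7]. Count = 2

Answer: 2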